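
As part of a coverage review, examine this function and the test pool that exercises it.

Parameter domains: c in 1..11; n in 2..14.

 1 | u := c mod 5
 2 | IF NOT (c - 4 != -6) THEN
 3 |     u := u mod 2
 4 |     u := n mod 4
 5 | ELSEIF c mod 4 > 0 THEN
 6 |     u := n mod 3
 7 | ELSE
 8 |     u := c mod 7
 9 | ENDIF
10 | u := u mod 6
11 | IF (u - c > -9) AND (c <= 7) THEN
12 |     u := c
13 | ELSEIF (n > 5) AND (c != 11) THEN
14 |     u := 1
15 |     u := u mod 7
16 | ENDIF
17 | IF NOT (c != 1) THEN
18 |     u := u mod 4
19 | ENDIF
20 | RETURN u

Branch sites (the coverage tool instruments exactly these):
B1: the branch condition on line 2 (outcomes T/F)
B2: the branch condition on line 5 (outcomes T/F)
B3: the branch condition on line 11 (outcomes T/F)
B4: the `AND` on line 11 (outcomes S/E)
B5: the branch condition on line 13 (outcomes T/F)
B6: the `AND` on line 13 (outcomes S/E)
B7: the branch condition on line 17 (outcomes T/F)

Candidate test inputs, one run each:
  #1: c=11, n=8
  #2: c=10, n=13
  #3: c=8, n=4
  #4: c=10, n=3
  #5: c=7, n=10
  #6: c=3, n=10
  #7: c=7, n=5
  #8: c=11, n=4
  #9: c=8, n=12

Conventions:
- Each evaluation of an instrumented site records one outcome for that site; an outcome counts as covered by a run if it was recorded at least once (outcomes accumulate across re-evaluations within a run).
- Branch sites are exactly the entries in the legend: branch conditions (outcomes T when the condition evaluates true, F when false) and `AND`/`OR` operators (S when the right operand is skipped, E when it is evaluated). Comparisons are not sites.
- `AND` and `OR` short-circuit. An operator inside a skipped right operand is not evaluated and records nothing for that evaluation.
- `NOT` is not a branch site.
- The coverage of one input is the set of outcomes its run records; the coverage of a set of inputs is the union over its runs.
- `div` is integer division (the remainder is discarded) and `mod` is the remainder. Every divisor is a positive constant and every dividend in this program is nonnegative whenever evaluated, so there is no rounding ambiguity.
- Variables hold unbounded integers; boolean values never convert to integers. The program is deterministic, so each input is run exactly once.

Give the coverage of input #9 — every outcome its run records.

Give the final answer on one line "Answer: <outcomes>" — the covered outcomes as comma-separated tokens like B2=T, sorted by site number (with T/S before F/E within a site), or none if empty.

Running input #9 (c=8, n=12), event by event:
  B1->F, B2->F, B4->E, B3->F, B6->E, B5->T, B7->F
collecting distinct outcomes: B1=F, B2=F, B3=F, B4=E, B5=T, B6=E, B7=F

Answer: B1=F, B2=F, B3=F, B4=E, B5=T, B6=E, B7=F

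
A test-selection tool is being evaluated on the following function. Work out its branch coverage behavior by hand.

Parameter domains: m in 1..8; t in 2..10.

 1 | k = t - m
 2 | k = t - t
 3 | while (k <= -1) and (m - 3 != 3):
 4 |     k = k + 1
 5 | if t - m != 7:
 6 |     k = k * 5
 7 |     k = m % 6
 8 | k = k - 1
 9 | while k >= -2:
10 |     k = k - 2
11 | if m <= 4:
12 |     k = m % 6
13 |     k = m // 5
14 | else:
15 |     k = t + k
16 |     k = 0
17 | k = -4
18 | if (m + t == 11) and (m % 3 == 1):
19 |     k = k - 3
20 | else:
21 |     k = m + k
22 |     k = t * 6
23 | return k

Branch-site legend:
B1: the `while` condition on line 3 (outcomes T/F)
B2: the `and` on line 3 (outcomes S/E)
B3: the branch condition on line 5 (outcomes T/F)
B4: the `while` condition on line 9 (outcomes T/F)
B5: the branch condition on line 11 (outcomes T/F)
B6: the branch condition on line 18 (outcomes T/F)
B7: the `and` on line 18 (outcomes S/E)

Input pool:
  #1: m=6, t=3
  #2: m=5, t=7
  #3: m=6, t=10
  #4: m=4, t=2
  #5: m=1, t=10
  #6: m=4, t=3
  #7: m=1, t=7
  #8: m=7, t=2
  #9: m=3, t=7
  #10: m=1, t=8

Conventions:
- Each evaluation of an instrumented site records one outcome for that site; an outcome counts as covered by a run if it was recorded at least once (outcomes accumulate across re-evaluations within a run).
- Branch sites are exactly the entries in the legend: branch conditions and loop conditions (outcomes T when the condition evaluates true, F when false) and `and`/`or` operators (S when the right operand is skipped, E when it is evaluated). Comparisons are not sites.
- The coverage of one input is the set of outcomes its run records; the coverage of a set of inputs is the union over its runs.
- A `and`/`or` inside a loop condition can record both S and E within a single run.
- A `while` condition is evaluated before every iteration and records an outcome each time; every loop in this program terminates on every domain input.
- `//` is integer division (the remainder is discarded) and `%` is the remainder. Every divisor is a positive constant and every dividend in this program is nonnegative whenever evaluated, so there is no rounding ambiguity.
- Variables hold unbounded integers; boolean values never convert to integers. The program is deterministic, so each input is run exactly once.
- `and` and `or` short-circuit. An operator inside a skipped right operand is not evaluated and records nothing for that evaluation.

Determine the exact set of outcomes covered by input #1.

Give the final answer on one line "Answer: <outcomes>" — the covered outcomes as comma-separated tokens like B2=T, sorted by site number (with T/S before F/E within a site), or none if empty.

Running input #1 (m=6, t=3), event by event:
  B2->S, B1->F, B3->T, B4->T, B4->F, B5->F, B7->S, B6->F
deduplicating events, the covered set is: B1=F, B2=S, B3=T, B4=T, B4=F, B5=F, B6=F, B7=S

Answer: B1=F, B2=S, B3=T, B4=T, B4=F, B5=F, B6=F, B7=S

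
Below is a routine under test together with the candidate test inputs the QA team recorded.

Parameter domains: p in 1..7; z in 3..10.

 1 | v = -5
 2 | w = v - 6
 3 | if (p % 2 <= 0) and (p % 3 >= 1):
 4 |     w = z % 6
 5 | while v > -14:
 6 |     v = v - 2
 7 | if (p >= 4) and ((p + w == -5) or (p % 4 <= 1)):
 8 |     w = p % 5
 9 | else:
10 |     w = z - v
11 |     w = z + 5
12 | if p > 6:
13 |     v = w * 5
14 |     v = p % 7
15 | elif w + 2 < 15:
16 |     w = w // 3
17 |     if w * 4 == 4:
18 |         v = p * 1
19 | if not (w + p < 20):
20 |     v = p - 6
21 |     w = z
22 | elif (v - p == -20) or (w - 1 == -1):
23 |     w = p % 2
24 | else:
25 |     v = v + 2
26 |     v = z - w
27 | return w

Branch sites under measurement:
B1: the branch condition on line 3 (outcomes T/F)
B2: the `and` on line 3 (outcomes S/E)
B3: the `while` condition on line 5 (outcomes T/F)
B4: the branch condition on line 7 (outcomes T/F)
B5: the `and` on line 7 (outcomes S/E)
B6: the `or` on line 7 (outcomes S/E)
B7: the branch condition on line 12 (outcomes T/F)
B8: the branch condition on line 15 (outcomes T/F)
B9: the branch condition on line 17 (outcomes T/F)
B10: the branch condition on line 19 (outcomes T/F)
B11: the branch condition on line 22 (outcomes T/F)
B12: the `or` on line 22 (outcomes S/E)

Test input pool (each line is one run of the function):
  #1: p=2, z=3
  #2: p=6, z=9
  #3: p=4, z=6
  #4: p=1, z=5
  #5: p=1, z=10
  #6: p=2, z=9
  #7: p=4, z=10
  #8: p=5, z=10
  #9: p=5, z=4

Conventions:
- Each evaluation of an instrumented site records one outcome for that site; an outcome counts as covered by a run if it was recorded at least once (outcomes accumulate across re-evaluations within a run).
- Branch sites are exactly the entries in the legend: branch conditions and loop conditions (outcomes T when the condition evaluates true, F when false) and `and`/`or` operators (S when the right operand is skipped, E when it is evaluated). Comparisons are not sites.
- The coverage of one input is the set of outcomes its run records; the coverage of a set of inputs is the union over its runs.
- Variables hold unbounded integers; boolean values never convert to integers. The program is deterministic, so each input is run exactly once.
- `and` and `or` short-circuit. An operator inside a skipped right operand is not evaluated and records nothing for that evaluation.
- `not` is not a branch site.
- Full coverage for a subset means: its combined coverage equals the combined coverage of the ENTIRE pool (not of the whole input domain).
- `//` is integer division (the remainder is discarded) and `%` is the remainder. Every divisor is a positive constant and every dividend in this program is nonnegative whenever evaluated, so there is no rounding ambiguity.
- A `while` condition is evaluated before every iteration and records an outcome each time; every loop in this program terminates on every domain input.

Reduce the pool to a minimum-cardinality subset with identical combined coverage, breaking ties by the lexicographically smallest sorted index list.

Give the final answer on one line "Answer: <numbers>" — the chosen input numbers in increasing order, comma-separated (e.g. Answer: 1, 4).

test 1 (p=2, z=3) fires B2->E, B1->T, B3->T, B3->T, B3->T, B3->T, B3->T, B3->F, B5->S, B4->F, B7->F, B8->T, B9->F, B10->F, ...; hits B1=T, B2=E, B3=T, B3=F, B4=F, B5=S, B7=F, B8=T, B9=F, B10=F, B11=F, B12=E
test 2 (p=6, z=9) fires B2->E, B1->F, B3->T, B3->T, B3->T, B3->T, B3->T, B3->F, B5->E, B6->S, B4->T, B7->F, B8->T, B9->F, ...; hits B1=F, B2=E, B3=T, B3=F, B4=T, B5=E, B6=S, B7=F, B8=T, B9=F, B10=F, B11=T, B12=E
test 3 (p=4, z=6) fires B2->E, B1->T, B3->T, B3->T, B3->T, B3->T, B3->T, B3->F, B5->E, B6->E, B4->T, B7->F, B8->T, B9->T, ...; hits B1=T, B2=E, B3=T, B3=F, B4=T, B5=E, B6=E, B7=F, B8=T, B9=T, B10=F, B11=F, B12=E
test 4 (p=1, z=5) fires B2->S, B1->F, B3->T, B3->T, B3->T, B3->T, B3->T, B3->F, B5->S, B4->F, B7->F, B8->T, B9->F, B10->F, ...; hits B1=F, B2=S, B3=T, B3=F, B4=F, B5=S, B7=F, B8=T, B9=F, B10=F, B11=F, B12=E
test 5 (p=1, z=10) fires B2->S, B1->F, B3->T, B3->T, B3->T, B3->T, B3->T, B3->F, B5->S, B4->F, B7->F, B8->F, B10->F, B12->E, ...; hits B1=F, B2=S, B3=T, B3=F, B4=F, B5=S, B7=F, B8=F, B10=F, B11=F, B12=E
test 6 (p=2, z=9) fires B2->E, B1->T, B3->T, B3->T, B3->T, B3->T, B3->T, B3->F, B5->S, B4->F, B7->F, B8->F, B10->F, B12->E, ...; hits B1=T, B2=E, B3=T, B3=F, B4=F, B5=S, B7=F, B8=F, B10=F, B11=F, B12=E
test 7 (p=4, z=10) fires B2->E, B1->T, B3->T, B3->T, B3->T, B3->T, B3->T, B3->F, B5->E, B6->E, B4->T, B7->F, B8->T, B9->T, ...; hits B1=T, B2=E, B3=T, B3=F, B4=T, B5=E, B6=E, B7=F, B8=T, B9=T, B10=F, B11=F, B12=E
test 8 (p=5, z=10) fires B2->S, B1->F, B3->T, B3->T, B3->T, B3->T, B3->T, B3->F, B5->E, B6->E, B4->T, B7->F, B8->T, B9->F, ...; hits B1=F, B2=S, B3=T, B3=F, B4=T, B5=E, B6=E, B7=F, B8=T, B9=F, B10=F, B11=T, B12=S
test 9 (p=5, z=4) fires B2->S, B1->F, B3->T, B3->T, B3->T, B3->T, B3->T, B3->F, B5->E, B6->E, B4->T, B7->F, B8->T, B9->F, ...; hits B1=F, B2=S, B3=T, B3=F, B4=T, B5=E, B6=E, B7=F, B8=T, B9=F, B10=F, B11=T, B12=S
union over all inputs: B1=T, B1=F, B2=S, B2=E, B3=T, B3=F, B4=T, B4=F, B5=S, B5=E, B6=S, B6=E, B7=F, B8=T, B8=F, B9=T, B9=F, B10=F, B11=T, B11=F, B12=S, B12=E (22 outcomes)
size 1 is not enough: best union over all size-1 subsets is 13/22
size 2 is not enough: best union over all size-2 subsets is 20/22
size 3 is not enough: best union over all size-3 subsets is 21/22
at size 4, {2, 3, 5, 8} reaches all 22 outcomes; every lexicographically earlier size-4 subset fails

Answer: 2, 3, 5, 8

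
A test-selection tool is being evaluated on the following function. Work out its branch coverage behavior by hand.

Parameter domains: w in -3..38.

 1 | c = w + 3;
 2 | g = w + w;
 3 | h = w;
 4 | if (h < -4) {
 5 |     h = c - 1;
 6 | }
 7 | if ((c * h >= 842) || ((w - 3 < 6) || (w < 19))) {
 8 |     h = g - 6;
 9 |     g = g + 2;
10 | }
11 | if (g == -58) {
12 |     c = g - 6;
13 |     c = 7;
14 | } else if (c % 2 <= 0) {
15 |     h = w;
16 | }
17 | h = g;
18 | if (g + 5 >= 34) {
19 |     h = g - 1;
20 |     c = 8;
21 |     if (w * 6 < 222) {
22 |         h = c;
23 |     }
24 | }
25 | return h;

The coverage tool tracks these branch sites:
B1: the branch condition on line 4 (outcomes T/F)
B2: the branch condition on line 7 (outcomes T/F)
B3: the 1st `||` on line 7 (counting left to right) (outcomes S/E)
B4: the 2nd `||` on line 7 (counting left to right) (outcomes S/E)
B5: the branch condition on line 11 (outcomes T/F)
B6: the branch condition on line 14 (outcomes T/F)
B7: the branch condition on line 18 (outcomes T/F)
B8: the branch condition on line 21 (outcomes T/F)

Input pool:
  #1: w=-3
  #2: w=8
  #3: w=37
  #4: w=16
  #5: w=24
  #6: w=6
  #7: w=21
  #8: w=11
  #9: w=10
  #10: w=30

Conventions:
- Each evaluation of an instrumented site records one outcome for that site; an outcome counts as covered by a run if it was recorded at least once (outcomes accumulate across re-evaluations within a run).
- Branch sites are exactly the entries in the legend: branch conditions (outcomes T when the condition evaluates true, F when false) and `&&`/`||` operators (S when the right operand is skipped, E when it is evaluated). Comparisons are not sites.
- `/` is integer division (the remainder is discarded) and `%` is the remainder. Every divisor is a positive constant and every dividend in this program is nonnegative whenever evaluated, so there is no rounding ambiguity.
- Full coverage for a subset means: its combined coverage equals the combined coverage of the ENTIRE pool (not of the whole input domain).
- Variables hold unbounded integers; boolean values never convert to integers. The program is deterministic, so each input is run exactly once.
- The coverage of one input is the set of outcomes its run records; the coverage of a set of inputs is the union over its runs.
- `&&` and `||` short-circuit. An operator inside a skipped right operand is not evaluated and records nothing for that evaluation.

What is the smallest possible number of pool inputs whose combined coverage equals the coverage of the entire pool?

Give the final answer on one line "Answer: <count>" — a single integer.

#1 (w=-3) -> B1->F, B3->E, B4->S, B2->T, B5->F, B6->T, B7->F; covered: B1=F, B2=T, B3=E, B4=S, B5=F, B6=T, B7=F
#2 (w=8) -> B1->F, B3->E, B4->S, B2->T, B5->F, B6->F, B7->F; covered: B1=F, B2=T, B3=E, B4=S, B5=F, B6=F, B7=F
#3 (w=37) -> B1->F, B3->S, B2->T, B5->F, B6->T, B7->T, B8->F; covered: B1=F, B2=T, B3=S, B5=F, B6=T, B7=T, B8=F
#4 (w=16) -> B1->F, B3->E, B4->E, B2->T, B5->F, B6->F, B7->T, B8->T; covered: B1=F, B2=T, B3=E, B4=E, B5=F, B6=F, B7=T, B8=T
#5 (w=24) -> B1->F, B3->E, B4->E, B2->F, B5->F, B6->F, B7->T, B8->T; covered: B1=F, B2=F, B3=E, B4=E, B5=F, B6=F, B7=T, B8=T
#6 (w=6) -> B1->F, B3->E, B4->S, B2->T, B5->F, B6->F, B7->F; covered: B1=F, B2=T, B3=E, B4=S, B5=F, B6=F, B7=F
#7 (w=21) -> B1->F, B3->E, B4->E, B2->F, B5->F, B6->T, B7->T, B8->T; covered: B1=F, B2=F, B3=E, B4=E, B5=F, B6=T, B7=T, B8=T
#8 (w=11) -> B1->F, B3->E, B4->E, B2->T, B5->F, B6->T, B7->F; covered: B1=F, B2=T, B3=E, B4=E, B5=F, B6=T, B7=F
#9 (w=10) -> B1->F, B3->E, B4->E, B2->T, B5->F, B6->F, B7->F; covered: B1=F, B2=T, B3=E, B4=E, B5=F, B6=F, B7=F
#10 (w=30) -> B1->F, B3->S, B2->T, B5->F, B6->F, B7->T, B8->T; covered: B1=F, B2=T, B3=S, B5=F, B6=F, B7=T, B8=T
together the pool reaches 14 outcomes: B1=F, B2=T, B2=F, B3=S, B3=E, B4=S, B4=E, B5=F, B6=T, B6=F, B7=T, B7=F, B8=T, B8=F
every size-1 subset falls short of the 14 outcomes (best: 8/14)
every size-2 subset falls short of the 14 outcomes (best: 12/14)
the canonical winner is {1, 3, 5}: size 3, full 14-outcome coverage, earliest index list among size-3 covers

Answer: 3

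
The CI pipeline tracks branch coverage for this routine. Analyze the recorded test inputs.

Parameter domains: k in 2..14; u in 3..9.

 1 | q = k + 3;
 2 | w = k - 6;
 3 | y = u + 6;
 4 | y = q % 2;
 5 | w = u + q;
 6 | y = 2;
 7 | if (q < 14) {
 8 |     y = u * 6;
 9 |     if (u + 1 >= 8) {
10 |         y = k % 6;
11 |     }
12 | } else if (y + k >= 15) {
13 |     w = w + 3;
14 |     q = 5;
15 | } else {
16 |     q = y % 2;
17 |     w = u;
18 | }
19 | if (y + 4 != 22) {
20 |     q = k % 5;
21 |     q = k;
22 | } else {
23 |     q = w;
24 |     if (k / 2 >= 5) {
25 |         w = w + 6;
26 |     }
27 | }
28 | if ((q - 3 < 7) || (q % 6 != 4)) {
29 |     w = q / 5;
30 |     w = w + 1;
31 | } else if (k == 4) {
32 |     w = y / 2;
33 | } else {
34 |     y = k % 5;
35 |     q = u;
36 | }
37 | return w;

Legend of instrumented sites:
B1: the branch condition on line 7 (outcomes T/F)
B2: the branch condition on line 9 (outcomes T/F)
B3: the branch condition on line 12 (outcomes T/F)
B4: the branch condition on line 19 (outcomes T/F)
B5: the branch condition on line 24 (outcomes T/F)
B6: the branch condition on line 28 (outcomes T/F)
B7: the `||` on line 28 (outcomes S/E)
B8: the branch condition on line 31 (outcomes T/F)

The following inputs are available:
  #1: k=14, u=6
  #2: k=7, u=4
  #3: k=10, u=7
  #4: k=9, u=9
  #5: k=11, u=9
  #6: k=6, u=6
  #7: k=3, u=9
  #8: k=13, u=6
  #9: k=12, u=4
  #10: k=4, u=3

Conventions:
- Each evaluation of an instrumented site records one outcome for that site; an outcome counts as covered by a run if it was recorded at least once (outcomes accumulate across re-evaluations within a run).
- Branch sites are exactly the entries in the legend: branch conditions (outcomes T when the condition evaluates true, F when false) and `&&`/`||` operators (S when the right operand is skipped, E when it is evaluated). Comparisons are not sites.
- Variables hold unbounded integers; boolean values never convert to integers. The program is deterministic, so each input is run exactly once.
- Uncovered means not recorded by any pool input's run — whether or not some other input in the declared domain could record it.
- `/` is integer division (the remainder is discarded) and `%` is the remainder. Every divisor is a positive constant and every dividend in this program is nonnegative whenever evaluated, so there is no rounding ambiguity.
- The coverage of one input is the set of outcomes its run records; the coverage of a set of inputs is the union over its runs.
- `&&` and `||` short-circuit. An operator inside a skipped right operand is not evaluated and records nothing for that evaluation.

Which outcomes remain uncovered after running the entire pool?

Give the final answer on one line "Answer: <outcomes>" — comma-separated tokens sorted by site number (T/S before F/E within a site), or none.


run #1 (k=14, u=6) runs B1->F, B3->T, B4->T, B7->E, B6->T; records B1=F, B3=T, B4=T, B6=T, B7=E
run #2 (k=7, u=4) runs B1->T, B2->F, B4->T, B7->S, B6->T; records B1=T, B2=F, B4=T, B6=T, B7=S
run #3 (k=10, u=7) runs B1->T, B2->T, B4->T, B7->E, B6->F, B8->F; records B1=T, B2=T, B4=T, B6=F, B7=E, B8=F
run #4 (k=9, u=9) runs B1->T, B2->T, B4->T, B7->S, B6->T; records B1=T, B2=T, B4=T, B6=T, B7=S
run #5 (k=11, u=9) runs B1->F, B3->F, B4->T, B7->E, B6->T; records B1=F, B3=F, B4=T, B6=T, B7=E
run #6 (k=6, u=6) runs B1->T, B2->F, B4->T, B7->S, B6->T; records B1=T, B2=F, B4=T, B6=T, B7=S
run #7 (k=3, u=9) runs B1->T, B2->T, B4->T, B7->S, B6->T; records B1=T, B2=T, B4=T, B6=T, B7=S
run #8 (k=13, u=6) runs B1->F, B3->T, B4->T, B7->E, B6->T; records B1=F, B3=T, B4=T, B6=T, B7=E
run #9 (k=12, u=4) runs B1->F, B3->F, B4->T, B7->E, B6->T; records B1=F, B3=F, B4=T, B6=T, B7=E
run #10 (k=4, u=3) runs B1->T, B2->F, B4->F, B5->F, B7->E, B6->F, B8->T; records B1=T, B2=F, B4=F, B5=F, B6=F, B7=E, B8=T
union over the pool: B1=T, B1=F, B2=T, B2=F, B3=T, B3=F, B4=T, B4=F, B5=F, B6=T, B6=F, B7=S, B7=E, B8=T, B8=F
uncovered (1 of 16): B5=T
Answer: B5=T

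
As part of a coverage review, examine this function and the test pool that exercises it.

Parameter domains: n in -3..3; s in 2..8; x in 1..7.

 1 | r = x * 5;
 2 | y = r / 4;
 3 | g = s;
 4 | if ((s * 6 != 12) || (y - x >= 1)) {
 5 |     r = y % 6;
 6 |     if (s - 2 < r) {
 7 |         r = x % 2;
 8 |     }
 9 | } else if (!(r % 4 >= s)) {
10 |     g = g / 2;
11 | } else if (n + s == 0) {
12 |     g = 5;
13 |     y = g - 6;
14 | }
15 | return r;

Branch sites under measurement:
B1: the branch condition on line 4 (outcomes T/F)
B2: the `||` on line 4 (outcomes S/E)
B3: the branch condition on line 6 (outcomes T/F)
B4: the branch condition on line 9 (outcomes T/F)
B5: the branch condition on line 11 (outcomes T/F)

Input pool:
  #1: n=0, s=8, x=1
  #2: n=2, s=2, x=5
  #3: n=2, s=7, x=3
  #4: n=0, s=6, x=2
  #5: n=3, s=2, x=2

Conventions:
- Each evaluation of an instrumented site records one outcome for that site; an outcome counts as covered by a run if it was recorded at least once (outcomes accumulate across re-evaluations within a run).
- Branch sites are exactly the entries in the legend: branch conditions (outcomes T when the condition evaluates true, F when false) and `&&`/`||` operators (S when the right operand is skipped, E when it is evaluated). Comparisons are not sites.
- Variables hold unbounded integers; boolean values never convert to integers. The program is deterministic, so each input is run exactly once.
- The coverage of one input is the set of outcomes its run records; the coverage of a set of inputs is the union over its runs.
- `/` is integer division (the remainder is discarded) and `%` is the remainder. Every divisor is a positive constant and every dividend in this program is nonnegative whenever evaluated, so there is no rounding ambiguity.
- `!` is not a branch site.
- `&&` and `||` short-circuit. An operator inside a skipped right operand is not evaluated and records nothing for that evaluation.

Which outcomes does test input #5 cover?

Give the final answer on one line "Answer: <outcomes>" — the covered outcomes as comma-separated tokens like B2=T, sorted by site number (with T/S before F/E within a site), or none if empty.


Simulating input #5 (n=3, s=2, x=2) step by step:
  B2->E, B1->F, B4->F, B5->F
collecting distinct outcomes: B1=F, B2=E, B4=F, B5=F
Answer: B1=F, B2=E, B4=F, B5=F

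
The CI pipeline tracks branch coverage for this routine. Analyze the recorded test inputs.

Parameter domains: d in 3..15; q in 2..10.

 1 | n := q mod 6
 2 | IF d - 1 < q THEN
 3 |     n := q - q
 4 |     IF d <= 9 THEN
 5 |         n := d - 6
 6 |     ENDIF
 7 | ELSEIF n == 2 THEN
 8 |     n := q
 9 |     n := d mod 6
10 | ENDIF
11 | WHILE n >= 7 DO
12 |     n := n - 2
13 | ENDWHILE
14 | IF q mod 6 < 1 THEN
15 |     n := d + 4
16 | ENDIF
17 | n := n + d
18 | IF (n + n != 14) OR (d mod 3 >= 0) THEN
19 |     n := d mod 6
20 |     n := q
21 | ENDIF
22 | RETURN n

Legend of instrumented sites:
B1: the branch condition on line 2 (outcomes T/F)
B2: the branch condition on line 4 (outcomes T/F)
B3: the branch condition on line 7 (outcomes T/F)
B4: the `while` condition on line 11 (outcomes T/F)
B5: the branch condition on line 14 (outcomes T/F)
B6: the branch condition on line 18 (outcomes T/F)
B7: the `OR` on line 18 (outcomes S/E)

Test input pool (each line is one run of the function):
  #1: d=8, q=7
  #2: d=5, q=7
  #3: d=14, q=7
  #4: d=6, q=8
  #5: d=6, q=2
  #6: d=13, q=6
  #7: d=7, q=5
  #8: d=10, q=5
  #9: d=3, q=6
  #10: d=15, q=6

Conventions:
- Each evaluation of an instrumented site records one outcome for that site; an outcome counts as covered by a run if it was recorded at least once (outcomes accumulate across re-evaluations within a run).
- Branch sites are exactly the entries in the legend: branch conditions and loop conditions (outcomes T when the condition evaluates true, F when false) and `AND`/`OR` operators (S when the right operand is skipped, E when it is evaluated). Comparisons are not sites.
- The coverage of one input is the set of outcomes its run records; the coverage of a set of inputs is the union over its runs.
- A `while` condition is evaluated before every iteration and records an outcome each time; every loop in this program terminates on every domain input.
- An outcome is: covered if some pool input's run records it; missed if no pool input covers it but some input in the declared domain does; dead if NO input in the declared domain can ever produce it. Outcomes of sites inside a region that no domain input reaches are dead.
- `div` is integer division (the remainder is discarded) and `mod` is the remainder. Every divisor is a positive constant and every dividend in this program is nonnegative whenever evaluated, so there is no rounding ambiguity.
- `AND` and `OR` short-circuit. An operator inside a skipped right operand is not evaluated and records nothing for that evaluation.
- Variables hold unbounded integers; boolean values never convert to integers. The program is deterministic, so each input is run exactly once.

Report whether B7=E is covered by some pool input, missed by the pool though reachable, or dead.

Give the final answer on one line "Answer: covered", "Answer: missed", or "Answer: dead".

no pool input records B7=E
but domain input (d=4, q=3) does record it -> reachable, so missed

Answer: missed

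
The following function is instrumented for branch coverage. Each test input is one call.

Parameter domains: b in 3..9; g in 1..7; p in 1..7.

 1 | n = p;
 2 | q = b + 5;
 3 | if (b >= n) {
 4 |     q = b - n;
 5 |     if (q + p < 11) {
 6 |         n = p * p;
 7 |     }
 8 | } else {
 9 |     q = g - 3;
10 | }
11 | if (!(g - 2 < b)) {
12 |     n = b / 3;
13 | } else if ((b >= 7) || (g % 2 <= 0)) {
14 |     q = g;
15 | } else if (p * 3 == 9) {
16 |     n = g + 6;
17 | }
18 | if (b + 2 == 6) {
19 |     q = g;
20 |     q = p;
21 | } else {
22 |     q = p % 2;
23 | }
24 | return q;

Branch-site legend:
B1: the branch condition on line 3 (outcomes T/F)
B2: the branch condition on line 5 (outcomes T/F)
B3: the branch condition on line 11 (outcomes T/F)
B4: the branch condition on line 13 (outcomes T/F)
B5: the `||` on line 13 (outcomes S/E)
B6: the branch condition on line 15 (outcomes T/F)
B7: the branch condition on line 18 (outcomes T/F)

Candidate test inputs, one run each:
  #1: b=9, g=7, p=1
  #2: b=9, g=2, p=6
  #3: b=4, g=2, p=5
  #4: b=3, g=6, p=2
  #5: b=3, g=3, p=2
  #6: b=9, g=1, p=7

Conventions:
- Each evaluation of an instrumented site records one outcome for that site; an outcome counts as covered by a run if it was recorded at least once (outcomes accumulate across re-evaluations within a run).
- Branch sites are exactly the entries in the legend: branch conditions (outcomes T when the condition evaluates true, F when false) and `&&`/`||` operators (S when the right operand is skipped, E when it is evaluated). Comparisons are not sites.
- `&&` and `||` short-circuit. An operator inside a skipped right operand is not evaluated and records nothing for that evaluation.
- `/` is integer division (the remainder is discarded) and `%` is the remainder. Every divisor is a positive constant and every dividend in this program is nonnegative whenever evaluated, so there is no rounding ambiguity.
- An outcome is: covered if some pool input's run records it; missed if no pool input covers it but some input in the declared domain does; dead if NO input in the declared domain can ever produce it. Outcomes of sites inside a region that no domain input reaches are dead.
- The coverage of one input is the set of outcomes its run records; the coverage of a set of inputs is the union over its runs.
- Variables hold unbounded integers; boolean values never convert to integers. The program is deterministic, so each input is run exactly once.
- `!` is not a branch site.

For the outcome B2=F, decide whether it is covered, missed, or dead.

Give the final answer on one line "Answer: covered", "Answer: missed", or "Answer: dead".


no pool input records B2=F
checking all 343 inputs in the declared domain: B2=F is never recorded -> dead
Answer: dead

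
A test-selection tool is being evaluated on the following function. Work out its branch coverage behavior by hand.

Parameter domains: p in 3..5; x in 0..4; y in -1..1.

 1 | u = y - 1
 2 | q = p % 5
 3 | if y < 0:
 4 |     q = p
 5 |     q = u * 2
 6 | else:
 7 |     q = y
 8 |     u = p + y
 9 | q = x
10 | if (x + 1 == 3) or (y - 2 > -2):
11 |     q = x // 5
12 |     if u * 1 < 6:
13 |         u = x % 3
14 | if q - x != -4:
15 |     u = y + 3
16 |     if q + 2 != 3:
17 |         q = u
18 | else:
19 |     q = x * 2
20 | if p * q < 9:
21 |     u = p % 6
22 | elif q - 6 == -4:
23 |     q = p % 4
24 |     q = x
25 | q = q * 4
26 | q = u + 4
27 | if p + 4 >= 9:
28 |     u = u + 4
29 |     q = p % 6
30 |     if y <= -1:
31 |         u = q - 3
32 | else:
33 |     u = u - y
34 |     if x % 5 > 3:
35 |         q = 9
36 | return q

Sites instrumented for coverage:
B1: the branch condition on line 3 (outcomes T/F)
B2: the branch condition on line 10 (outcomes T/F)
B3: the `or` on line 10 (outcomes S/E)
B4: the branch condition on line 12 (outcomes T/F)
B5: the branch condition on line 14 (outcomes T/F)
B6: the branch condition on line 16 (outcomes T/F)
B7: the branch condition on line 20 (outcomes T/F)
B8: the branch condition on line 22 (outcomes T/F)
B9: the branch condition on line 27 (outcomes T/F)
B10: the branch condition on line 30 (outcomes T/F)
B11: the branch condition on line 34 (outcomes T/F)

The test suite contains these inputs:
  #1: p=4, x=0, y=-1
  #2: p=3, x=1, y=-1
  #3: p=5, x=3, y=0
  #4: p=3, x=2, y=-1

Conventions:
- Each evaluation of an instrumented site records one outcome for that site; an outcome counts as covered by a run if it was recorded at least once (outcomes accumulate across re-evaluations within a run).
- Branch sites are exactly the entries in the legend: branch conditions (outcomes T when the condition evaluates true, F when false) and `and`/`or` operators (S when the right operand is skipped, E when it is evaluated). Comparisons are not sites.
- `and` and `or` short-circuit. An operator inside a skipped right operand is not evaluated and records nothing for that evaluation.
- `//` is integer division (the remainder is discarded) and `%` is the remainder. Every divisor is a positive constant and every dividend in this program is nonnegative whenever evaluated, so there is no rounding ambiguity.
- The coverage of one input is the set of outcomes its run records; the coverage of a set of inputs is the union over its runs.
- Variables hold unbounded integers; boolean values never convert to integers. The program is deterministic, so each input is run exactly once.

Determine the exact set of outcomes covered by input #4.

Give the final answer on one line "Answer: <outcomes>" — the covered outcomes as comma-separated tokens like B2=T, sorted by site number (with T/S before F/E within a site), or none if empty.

Simulating input #4 (p=3, x=2, y=-1) step by step:
  B1->T, B3->S, B2->T, B4->T, B5->T, B6->T, B7->T, B9->F, B11->F
collecting distinct outcomes: B1=T, B2=T, B3=S, B4=T, B5=T, B6=T, B7=T, B9=F, B11=F

Answer: B1=T, B2=T, B3=S, B4=T, B5=T, B6=T, B7=T, B9=F, B11=F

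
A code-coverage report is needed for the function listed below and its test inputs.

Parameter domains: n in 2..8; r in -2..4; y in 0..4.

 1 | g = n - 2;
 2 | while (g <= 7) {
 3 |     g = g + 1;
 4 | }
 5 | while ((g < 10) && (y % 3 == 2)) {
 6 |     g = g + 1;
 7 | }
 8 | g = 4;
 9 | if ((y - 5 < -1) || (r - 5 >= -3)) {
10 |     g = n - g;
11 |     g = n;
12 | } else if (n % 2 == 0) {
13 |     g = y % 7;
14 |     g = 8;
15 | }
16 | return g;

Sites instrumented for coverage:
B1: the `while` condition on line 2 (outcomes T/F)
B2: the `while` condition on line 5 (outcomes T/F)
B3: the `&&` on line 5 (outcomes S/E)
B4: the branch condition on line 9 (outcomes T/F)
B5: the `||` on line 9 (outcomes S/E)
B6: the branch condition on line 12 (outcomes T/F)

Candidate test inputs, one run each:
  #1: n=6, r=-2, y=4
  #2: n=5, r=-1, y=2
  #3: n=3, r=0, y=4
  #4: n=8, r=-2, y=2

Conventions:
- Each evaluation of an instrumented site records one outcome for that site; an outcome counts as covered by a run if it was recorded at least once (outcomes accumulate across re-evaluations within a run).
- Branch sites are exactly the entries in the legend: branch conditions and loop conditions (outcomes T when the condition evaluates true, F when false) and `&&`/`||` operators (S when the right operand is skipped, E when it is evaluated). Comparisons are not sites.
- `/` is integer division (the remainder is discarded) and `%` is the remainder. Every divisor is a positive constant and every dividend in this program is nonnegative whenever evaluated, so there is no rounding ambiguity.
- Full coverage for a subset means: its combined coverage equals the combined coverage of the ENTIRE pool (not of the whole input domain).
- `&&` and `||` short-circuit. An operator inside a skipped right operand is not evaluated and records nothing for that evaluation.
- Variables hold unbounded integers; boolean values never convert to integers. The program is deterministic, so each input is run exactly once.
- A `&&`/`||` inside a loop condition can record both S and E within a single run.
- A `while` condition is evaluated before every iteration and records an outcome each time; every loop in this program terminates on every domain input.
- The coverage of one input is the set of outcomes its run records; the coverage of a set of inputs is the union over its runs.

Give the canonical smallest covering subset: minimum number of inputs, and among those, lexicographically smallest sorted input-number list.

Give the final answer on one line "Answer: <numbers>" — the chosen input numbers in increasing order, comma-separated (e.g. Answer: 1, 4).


test 1 (n=6, r=-2, y=4) fires B1->T, B1->T, B1->T, B1->T, B1->F, B3->E, B2->F, B5->E, B4->F, B6->T; hits B1=T, B1=F, B2=F, B3=E, B4=F, B5=E, B6=T
test 2 (n=5, r=-1, y=2) fires B1->T, B1->T, B1->T, B1->T, B1->T, B1->F, B3->E, B2->T, B3->E, B2->T, B3->S, B2->F, B5->S, B4->T; hits B1=T, B1=F, B2=T, B2=F, B3=S, B3=E, B4=T, B5=S
test 3 (n=3, r=0, y=4) fires B1->T, B1->T, B1->T, B1->T, B1->T, B1->T, B1->T, B1->F, B3->E, B2->F, B5->E, B4->F, B6->F; hits B1=T, B1=F, B2=F, B3=E, B4=F, B5=E, B6=F
test 4 (n=8, r=-2, y=2) fires B1->T, B1->T, B1->F, B3->E, B2->T, B3->E, B2->T, B3->S, B2->F, B5->S, B4->T; hits B1=T, B1=F, B2=T, B2=F, B3=S, B3=E, B4=T, B5=S
the full pool covers 12 outcomes: B1=T, B1=F, B2=T, B2=F, B3=S, B3=E, B4=T, B4=F, B5=S, B5=E, B6=T, B6=F
every size-1 subset falls short of the 12 outcomes (best: 8/12)
every size-2 subset falls short of the 12 outcomes (best: 11/12)
inputs {1, 2, 3} (size 3) cover everything; no size-3 subset with a lexicographically smaller index list covers all 12
Answer: 1, 2, 3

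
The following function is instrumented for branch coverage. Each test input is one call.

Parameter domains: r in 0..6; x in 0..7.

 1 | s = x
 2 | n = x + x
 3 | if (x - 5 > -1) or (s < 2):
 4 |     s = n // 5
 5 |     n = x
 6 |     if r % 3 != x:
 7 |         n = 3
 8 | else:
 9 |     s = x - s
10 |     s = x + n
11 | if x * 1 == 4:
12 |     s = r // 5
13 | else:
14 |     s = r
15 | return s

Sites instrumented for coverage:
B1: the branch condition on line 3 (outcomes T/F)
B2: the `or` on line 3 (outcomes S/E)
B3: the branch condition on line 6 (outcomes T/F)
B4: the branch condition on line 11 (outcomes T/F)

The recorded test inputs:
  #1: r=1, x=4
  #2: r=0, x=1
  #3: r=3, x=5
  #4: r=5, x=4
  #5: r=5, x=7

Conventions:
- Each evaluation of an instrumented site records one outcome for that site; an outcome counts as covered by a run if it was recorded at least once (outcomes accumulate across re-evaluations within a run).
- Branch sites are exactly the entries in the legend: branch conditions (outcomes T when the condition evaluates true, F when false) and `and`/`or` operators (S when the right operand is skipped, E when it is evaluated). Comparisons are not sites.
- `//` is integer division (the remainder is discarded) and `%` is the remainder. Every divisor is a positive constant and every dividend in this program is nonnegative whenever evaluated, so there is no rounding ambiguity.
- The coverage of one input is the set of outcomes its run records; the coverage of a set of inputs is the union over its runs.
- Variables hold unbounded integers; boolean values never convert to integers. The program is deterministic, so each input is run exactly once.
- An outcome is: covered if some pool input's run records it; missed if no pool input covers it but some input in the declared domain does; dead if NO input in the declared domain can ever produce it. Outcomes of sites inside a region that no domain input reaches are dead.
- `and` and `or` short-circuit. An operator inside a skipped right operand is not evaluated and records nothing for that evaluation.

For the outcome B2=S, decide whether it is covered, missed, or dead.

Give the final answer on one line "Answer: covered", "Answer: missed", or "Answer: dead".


B2=S is recorded by pool input(s) 3, 5 -> covered
Answer: covered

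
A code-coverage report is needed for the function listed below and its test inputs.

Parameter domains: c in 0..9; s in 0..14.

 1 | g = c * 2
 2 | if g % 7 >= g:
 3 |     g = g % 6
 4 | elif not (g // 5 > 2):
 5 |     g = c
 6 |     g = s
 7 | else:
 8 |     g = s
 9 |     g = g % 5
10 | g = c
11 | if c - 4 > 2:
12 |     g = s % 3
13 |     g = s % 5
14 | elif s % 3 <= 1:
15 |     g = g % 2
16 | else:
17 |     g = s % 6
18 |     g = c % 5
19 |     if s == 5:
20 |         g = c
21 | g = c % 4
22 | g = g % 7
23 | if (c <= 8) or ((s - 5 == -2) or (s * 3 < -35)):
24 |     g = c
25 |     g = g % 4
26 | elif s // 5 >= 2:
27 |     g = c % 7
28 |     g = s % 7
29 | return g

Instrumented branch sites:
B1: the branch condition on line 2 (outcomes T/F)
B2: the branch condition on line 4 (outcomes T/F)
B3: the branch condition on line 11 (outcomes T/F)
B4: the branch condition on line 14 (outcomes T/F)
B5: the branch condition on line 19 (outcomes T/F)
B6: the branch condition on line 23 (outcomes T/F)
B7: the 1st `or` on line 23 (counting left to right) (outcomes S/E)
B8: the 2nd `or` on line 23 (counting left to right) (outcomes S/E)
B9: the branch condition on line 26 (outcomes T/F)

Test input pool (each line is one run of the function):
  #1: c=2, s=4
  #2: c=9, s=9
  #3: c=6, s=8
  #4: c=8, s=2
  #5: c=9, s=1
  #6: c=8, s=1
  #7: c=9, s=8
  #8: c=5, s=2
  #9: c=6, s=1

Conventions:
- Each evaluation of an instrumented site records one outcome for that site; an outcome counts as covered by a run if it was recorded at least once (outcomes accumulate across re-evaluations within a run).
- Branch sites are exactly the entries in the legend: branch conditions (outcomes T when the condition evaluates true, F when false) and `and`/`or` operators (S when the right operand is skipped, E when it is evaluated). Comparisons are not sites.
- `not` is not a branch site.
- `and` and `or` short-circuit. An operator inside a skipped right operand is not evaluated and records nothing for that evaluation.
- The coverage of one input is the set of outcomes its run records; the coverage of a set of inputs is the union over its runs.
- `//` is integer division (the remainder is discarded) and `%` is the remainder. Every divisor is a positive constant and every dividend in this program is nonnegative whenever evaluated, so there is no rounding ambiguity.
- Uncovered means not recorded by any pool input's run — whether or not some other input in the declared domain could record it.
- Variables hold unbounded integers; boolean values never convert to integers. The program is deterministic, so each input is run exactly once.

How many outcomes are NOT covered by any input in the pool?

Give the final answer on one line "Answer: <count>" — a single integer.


#1 (c=2, s=4) -> covered: B1=T, B3=F, B4=T, B6=T, B7=S
#2 (c=9, s=9) -> covered: B1=F, B2=F, B3=T, B6=F, B7=E, B8=E, B9=F
#3 (c=6, s=8) -> covered: B1=F, B2=T, B3=F, B4=F, B5=F, B6=T, B7=S
#4 (c=8, s=2) -> covered: B1=F, B2=F, B3=T, B6=T, B7=S
#5 (c=9, s=1) -> covered: B1=F, B2=F, B3=T, B6=F, B7=E, B8=E, B9=F
#6 (c=8, s=1) -> covered: B1=F, B2=F, B3=T, B6=T, B7=S
#7 (c=9, s=8) -> covered: B1=F, B2=F, B3=T, B6=F, B7=E, B8=E, B9=F
#8 (c=5, s=2) -> covered: B1=F, B2=T, B3=F, B4=F, B5=F, B6=T, B7=S
#9 (c=6, s=1) -> covered: B1=F, B2=T, B3=F, B4=T, B6=T, B7=S
union over the pool: B1=T, B1=F, B2=T, B2=F, B3=T, B3=F, B4=T, B4=F, B5=F, B6=T, B6=F, B7=S, B7=E, B8=E, B9=F
uncovered (3 of 18): B5=T, B8=S, B9=T
Answer: 3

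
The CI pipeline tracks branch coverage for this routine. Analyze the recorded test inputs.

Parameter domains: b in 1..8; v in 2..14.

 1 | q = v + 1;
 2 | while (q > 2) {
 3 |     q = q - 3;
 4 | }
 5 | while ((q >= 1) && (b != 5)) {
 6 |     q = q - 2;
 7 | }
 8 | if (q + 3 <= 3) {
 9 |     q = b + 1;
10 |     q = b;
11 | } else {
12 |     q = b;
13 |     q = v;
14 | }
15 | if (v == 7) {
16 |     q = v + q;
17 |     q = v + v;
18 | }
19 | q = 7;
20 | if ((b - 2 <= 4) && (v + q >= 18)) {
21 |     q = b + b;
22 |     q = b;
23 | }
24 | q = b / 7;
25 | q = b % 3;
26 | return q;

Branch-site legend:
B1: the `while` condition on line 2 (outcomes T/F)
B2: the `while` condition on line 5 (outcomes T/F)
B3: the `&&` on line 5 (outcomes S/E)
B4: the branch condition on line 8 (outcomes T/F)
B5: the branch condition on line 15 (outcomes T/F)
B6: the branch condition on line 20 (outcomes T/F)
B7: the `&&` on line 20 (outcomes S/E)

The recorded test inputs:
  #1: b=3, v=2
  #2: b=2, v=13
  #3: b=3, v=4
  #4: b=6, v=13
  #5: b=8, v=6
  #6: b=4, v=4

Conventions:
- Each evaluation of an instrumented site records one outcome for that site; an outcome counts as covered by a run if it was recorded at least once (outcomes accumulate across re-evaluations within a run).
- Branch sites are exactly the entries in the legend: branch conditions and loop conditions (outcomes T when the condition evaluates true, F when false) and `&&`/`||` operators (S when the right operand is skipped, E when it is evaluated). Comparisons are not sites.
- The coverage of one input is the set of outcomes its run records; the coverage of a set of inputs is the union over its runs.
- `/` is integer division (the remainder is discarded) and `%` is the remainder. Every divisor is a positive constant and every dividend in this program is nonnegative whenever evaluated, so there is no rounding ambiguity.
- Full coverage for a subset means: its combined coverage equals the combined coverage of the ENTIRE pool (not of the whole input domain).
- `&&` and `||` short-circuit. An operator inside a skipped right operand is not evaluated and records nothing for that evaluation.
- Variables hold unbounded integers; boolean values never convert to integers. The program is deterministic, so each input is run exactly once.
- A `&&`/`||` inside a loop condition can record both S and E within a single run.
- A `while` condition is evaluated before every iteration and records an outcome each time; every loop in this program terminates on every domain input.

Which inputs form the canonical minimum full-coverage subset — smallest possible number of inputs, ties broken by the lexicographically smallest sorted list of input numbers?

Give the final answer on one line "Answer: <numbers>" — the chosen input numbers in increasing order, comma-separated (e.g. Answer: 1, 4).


run #1 (b=3, v=2) runs B1->T, B1->F, B3->S, B2->F, B4->T, B5->F, B7->E, B6->F; records B1=T, B1=F, B2=F, B3=S, B4=T, B5=F, B6=F, B7=E
run #2 (b=2, v=13) runs B1->T, B1->T, B1->T, B1->T, B1->F, B3->E, B2->T, B3->S, B2->F, B4->T, B5->F, B7->E, B6->T; records B1=T, B1=F, B2=T, B2=F, B3=S, B3=E, B4=T, B5=F, B6=T, B7=E
run #3 (b=3, v=4) runs B1->T, B1->F, B3->E, B2->T, B3->S, B2->F, B4->T, B5->F, B7->E, B6->F; records B1=T, B1=F, B2=T, B2=F, B3=S, B3=E, B4=T, B5=F, B6=F, B7=E
run #4 (b=6, v=13) runs B1->T, B1->T, B1->T, B1->T, B1->F, B3->E, B2->T, B3->S, B2->F, B4->T, B5->F, B7->E, B6->T; records B1=T, B1=F, B2=T, B2=F, B3=S, B3=E, B4=T, B5=F, B6=T, B7=E
run #5 (b=8, v=6) runs B1->T, B1->T, B1->F, B3->E, B2->T, B3->S, B2->F, B4->T, B5->F, B7->S, B6->F; records B1=T, B1=F, B2=T, B2=F, B3=S, B3=E, B4=T, B5=F, B6=F, B7=S
run #6 (b=4, v=4) runs B1->T, B1->F, B3->E, B2->T, B3->S, B2->F, B4->T, B5->F, B7->E, B6->F; records B1=T, B1=F, B2=T, B2=F, B3=S, B3=E, B4=T, B5=F, B6=F, B7=E
pool-wide coverage (12 outcomes): B1=T, B1=F, B2=T, B2=F, B3=S, B3=E, B4=T, B5=F, B6=T, B6=F, B7=S, B7=E
no size-1 subset reaches all 12 outcomes (best union: 10/12)
the canonical winner is {2, 5}: size 2, full 12-outcome coverage, earliest index list among size-2 covers
Answer: 2, 5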